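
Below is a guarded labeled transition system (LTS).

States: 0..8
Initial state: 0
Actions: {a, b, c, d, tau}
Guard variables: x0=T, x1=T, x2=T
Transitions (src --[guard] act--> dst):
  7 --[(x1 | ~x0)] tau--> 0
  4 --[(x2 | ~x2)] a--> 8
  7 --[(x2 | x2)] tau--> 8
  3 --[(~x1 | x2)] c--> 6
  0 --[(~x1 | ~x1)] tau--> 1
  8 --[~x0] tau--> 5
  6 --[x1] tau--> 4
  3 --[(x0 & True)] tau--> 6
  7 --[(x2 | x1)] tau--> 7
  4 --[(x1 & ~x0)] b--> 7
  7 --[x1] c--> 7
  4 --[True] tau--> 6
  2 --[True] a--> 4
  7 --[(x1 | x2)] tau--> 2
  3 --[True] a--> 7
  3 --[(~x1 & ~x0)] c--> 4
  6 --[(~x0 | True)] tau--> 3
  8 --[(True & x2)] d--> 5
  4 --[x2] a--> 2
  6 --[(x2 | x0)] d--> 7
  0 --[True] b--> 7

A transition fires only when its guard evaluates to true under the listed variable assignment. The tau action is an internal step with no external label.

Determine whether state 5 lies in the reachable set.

17 transition(s) survive guard evaluation.
Layer 0: {0}
Layer 1: {7}  cumulative {0,7}
Layer 2: {2,8}  cumulative {0,2,7,8}
Layer 3: {4,5}  cumulative {0,2,4,5,7,8}
Layer 4: {6}  cumulative {0,2,4,5,6,7,8}
Layer 5: {3}  cumulative {0,2,3,4,5,6,7,8}
Reachable = {0,2,3,4,5,6,7,8}
witness 5: b·tau·d

Answer: REACHABLE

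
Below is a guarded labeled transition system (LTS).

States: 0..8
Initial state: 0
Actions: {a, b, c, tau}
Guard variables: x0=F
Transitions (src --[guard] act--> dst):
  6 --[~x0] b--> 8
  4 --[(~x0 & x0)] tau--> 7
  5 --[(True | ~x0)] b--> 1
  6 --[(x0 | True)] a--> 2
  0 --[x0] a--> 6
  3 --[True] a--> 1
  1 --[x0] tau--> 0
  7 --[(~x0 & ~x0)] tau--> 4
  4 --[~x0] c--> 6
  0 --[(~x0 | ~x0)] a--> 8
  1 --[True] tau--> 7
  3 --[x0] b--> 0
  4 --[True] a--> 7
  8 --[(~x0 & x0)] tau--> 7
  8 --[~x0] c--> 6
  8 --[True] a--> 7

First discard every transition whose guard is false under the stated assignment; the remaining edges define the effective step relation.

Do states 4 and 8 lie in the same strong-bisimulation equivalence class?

Answer: BISIMILAR

Trace:
Refine partition for ~:
  round 0: {{0,1,2,3,4,5,6,7,8}}
  round 1: {{0,3},{1,7},{2},{4,8},{5},{6}}
  round 2: {{0},{1},{2},{3},{4,8},{5},{6},{7}}
stable after 3 split(s): 8 block(s)
4∈{4,8}, 8∈{4,8}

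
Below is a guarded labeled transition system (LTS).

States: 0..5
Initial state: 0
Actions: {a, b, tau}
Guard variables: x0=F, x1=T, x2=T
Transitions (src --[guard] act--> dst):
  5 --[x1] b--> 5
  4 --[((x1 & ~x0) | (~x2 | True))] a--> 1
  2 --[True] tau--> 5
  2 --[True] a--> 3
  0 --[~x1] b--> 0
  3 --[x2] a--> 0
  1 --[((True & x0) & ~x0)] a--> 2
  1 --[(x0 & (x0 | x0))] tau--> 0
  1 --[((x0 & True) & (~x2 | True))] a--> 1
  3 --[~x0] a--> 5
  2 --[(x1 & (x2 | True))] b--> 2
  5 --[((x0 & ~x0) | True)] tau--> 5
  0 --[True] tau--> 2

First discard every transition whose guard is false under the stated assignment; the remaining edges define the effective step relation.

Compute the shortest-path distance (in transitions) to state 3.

Layered search for 3:
  Layer 0: {0}
  Layer 1: {2}
  Layer 2: {3,5}
3 enters at depth 2; path tau·a

Answer: 2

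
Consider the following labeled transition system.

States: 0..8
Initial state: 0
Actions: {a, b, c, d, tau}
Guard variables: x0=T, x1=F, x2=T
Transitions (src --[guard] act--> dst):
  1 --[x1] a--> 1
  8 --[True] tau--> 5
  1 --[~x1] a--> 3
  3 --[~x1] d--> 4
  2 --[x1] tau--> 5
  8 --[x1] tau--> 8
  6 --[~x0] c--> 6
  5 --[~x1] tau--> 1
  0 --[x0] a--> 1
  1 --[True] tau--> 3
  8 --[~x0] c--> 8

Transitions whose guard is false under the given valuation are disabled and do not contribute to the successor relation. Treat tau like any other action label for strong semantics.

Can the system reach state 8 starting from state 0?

After dropping false guards: 6 live edges.
depth 0: {0}
depth 1: {1}  total {0,1}
depth 2: {3}  total {0,1,3}
depth 3: {4}  total {0,1,3,4}
Reachable = {0,1,3,4}

Answer: UNREACHABLE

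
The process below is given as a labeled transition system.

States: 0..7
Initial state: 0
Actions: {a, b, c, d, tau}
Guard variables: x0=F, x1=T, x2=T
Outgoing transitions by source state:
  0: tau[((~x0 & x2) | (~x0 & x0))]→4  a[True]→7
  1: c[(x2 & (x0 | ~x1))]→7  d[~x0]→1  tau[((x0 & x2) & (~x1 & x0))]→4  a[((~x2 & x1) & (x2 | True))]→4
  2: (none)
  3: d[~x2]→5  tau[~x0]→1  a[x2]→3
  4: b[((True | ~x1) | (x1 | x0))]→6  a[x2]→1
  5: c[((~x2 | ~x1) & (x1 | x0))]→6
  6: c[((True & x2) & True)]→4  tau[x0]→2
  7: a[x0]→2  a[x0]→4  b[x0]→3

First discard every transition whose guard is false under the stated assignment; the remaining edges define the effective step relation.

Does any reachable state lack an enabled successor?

Answer: DEADLOCK at state 7

Trace:
Reach set: {0,1,4,6,7}
  0: a→7  tau→4  [deg 2]
  1: d→1  [deg 1]
  4: a→1  b→6  [deg 2]
  6: c→4  [deg 1]
  7: ∅  [no exit]
Path to 7: a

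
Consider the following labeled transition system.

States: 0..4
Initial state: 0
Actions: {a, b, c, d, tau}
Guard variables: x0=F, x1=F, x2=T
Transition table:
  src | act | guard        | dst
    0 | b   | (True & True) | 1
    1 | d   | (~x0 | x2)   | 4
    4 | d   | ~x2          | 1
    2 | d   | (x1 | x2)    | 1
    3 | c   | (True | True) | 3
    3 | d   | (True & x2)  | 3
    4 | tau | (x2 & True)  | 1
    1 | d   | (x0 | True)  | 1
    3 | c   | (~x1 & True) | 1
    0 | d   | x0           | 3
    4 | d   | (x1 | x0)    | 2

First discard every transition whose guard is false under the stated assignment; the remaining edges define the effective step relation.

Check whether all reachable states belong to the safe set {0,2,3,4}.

Safe = {0,2,3,4}
Reachable = {0,1,4}
  0: ok
  1: ✗ unsafe
  4: ok
witness against invariant: b → 1

Answer: INVARIANT VIOLATED at state 1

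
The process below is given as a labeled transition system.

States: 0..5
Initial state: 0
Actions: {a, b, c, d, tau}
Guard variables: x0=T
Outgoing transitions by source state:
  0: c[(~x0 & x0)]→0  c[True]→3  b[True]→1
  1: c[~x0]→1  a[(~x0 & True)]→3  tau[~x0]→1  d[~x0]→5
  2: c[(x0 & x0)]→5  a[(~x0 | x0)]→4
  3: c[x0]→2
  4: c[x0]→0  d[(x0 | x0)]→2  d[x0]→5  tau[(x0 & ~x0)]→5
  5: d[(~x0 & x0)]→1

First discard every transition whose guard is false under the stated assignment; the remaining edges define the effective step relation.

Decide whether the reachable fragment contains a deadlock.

Reachable = {0,1,2,3,4,5}
  0: b→1  c→3  [2 out]
  1: ∅  [STUCK]
  2: a→4  c→5  [2 out]
  3: c→2  [1 out]
  4: c→0  d→2  d→5  [3 out]
  5: ∅  [STUCK]
trace reaching 1: b

Answer: DEADLOCK at state 1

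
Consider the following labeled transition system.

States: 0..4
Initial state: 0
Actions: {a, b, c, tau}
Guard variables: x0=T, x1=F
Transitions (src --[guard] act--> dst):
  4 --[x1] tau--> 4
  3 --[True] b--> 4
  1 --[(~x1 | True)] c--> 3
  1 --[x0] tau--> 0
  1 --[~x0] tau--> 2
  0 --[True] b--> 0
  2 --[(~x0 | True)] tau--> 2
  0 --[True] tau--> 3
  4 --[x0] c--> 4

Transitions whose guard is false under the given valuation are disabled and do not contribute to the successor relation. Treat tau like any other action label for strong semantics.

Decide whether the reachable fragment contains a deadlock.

Reach set: {0,3,4}
  0: b→0  tau→3  [deg 2]
  3: b→4  [deg 1]
  4: c→4  [deg 1]

Answer: DEADLOCK-FREE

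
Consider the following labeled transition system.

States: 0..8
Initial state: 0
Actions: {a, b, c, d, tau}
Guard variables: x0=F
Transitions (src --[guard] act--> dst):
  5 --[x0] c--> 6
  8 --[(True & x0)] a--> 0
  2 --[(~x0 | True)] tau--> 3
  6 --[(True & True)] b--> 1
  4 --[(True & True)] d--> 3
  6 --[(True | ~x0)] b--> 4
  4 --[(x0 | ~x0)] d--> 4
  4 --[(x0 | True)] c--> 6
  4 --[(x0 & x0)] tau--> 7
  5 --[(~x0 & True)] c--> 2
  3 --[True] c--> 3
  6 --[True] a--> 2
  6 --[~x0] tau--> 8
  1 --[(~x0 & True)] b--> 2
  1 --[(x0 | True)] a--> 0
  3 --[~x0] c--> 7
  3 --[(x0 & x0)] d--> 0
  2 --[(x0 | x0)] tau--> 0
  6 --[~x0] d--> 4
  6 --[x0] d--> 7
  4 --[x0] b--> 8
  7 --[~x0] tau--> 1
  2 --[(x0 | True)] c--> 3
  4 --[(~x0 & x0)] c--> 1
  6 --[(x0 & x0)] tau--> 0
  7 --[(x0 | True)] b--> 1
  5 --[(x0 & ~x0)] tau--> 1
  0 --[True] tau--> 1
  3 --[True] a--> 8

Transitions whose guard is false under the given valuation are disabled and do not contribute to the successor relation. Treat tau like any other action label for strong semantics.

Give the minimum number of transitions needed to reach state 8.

Answer: 4

Analysis:
BFS to 8:
  Layer 0: {0}
  Layer 1: {1}
  Layer 2: {2}
  Layer 3: {3}
  Layer 4: {7,8}
first hit 8 at d=4 via tau·b·c·a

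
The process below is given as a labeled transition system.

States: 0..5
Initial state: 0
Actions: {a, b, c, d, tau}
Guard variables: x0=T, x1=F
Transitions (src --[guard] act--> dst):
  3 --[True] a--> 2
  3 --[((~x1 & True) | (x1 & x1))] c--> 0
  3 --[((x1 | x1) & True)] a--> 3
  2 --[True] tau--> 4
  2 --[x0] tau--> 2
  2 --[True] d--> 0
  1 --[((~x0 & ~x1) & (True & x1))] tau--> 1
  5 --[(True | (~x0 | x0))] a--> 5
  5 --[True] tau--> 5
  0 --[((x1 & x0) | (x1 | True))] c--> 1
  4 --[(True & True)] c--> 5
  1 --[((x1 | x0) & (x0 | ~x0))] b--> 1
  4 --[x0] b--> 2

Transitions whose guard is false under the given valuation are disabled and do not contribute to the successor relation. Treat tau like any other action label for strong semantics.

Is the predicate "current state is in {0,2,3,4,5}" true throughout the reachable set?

Inv-set: {0,2,3,4,5}
Reach set: {0,1}
  0: ✓
  1: outside
witness against invariant: c → 1

Answer: INVARIANT VIOLATED at state 1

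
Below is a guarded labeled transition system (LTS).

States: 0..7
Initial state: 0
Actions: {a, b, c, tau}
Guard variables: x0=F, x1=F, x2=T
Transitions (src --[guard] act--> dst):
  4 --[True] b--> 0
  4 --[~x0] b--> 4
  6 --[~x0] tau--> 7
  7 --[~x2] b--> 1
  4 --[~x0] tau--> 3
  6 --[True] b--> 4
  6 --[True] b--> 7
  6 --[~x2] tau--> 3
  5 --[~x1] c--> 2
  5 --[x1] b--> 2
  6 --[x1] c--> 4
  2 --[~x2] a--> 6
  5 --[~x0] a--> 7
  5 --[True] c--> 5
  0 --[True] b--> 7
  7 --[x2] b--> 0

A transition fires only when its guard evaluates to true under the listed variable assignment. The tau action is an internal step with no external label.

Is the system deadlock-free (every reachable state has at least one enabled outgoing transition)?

Answer: DEADLOCK-FREE

Analysis:
Reachable = {0,7}
  0: b→7  [deg 1]
  7: b→0  [deg 1]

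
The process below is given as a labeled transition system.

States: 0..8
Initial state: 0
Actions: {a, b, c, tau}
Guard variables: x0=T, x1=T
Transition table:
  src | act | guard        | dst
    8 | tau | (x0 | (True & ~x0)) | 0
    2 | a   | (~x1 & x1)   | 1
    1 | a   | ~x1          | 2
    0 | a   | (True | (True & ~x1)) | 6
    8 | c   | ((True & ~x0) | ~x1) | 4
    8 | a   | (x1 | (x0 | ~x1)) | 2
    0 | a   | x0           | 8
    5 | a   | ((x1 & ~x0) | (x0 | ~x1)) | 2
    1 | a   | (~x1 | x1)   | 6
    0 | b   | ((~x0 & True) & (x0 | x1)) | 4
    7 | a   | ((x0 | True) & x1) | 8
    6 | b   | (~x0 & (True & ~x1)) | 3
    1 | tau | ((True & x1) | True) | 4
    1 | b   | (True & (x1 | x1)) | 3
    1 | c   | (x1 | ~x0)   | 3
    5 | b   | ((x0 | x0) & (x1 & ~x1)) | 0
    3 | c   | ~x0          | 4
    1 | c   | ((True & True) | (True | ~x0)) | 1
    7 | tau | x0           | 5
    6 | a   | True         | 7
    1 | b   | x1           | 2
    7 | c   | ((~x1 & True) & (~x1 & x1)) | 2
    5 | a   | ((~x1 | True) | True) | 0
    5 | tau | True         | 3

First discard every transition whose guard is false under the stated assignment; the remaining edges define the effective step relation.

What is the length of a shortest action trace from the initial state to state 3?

Breadth-first toward 3:
  L0 = {0}
  L1 = {6,8}
  L2 = {2,7}
  L3 = {5}
  L4 = {3}
depth(3)=4, e.g. a·a·tau·tau

Answer: 4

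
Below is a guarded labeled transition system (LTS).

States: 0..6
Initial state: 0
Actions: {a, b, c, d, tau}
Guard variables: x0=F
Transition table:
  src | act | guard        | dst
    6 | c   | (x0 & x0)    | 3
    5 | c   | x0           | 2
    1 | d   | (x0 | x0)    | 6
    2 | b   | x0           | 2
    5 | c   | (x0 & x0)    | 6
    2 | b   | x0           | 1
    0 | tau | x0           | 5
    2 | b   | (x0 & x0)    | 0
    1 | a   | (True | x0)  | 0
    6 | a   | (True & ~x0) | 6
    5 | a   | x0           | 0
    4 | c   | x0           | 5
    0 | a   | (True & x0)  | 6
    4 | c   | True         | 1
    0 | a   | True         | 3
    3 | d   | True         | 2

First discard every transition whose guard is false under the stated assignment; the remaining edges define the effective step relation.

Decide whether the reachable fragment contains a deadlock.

R = {0,2,3}
  0: a→3  [1 exit(s)]
  2: ∅  [no exit]
  3: d→2  [1 exit(s)]
Path to 2: a·d

Answer: DEADLOCK at state 2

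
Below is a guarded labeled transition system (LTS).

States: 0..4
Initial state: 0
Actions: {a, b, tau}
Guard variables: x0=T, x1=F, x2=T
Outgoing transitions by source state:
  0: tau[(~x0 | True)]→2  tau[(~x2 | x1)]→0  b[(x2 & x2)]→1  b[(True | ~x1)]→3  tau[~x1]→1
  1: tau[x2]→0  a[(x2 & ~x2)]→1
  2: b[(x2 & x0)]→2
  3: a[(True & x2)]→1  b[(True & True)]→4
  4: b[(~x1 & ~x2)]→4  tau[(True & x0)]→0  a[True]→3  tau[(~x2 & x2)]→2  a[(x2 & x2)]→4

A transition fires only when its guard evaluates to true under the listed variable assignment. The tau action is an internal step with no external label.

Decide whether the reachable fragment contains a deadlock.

Reachable = {0,1,2,3,4}
  0: b→1  b→3  tau→1  tau→2  [4 out]
  1: tau→0  [1 out]
  2: b→2  [1 out]
  3: a→1  b→4  [2 out]
  4: a→3  a→4  tau→0  [3 out]

Answer: DEADLOCK-FREE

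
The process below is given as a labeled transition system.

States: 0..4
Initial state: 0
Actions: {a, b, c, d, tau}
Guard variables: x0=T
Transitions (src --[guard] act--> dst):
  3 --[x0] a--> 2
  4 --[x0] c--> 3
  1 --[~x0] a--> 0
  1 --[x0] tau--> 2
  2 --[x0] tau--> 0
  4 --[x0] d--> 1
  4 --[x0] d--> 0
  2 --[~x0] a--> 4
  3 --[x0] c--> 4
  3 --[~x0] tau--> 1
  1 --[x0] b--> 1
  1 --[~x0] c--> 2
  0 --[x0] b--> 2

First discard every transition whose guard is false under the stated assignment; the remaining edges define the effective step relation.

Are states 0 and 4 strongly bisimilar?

Bisimulation quotient by refinement:
  π0 = {{0,1,2,3,4}}
  π1 = {{0},{1},{2},{3},{4}}
Fixed point at round 2; 5 class(es).
0∈{0}, 4∈{4}

Answer: NOT BISIMILAR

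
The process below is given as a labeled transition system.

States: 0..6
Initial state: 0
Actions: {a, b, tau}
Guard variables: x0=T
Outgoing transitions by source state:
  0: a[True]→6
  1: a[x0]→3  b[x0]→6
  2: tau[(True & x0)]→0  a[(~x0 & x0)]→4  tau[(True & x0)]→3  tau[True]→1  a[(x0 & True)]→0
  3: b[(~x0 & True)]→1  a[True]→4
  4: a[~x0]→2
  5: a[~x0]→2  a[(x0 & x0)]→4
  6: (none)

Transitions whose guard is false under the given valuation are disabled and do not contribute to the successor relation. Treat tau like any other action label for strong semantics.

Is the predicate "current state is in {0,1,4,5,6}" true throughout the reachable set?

Safe = {0,1,4,5,6}
R = {0,6}
  0: safe
  6: safe

Answer: INVARIANT HOLDS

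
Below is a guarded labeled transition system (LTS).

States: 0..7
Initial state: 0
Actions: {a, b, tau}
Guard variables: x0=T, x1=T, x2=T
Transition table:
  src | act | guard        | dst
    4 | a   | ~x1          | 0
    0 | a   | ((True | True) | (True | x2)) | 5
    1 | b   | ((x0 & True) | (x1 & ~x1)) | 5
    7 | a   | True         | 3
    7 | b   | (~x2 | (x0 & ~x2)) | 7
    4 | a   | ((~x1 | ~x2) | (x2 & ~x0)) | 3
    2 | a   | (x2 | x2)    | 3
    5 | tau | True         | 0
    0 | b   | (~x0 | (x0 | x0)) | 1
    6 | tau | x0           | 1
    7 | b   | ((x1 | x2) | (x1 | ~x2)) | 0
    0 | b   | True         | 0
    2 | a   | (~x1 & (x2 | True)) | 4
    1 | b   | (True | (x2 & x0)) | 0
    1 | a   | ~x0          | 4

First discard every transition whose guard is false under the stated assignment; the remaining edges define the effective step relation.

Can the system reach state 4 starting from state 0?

Guard filter leaves 10 enabled edge(s).
depth 0: {0}
depth 1: {1,5}  now seen {0,1,5}
R = {0,1,5}

Answer: UNREACHABLE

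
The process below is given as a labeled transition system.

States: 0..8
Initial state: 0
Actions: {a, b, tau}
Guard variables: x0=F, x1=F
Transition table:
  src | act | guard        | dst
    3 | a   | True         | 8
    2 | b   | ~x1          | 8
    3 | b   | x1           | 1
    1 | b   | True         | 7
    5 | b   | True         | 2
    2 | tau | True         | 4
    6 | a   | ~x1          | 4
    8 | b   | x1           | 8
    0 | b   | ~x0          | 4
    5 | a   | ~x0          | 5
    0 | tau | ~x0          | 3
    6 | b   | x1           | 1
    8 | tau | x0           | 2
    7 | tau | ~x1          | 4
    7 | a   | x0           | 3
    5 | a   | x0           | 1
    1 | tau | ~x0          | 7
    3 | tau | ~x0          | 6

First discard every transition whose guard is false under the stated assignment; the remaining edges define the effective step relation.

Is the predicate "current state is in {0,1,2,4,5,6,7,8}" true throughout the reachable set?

Answer: INVARIANT VIOLATED at state 3

Analysis:
Safe = {0,1,2,4,5,6,7,8}
R = {0,3,4,6,8}
  0: safe
  3: ✗ unsafe
  4: safe
  6: safe
  8: safe
witness against invariant: tau → 3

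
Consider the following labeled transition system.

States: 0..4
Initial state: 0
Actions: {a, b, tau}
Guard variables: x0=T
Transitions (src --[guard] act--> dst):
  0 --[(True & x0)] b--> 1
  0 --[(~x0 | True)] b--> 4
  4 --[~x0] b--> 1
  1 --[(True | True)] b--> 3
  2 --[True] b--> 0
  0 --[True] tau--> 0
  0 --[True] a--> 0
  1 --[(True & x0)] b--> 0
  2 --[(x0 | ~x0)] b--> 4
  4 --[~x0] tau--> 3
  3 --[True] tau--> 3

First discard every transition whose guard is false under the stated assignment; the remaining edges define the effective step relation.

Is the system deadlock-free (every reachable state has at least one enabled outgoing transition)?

Answer: DEADLOCK at state 4

Working:
R = {0,1,3,4}
  0: a→0  b→1  b→4  tau→0  [deg 4]
  1: b→0  b→3  [deg 2]
  3: tau→3  [deg 1]
  4: ∅  [no exit]
Path to 4: b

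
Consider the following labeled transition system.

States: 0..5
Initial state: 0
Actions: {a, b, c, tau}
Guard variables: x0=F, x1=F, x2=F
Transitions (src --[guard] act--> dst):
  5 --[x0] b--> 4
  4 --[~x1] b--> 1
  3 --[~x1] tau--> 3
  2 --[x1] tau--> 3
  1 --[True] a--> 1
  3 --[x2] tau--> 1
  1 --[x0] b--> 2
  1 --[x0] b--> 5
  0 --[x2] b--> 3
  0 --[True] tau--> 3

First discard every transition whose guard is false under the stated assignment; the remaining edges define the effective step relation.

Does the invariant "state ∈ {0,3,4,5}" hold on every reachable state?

Safe = {0,3,4,5}
Reach set: {0,3}
  0: ✓
  3: ✓

Answer: INVARIANT HOLDS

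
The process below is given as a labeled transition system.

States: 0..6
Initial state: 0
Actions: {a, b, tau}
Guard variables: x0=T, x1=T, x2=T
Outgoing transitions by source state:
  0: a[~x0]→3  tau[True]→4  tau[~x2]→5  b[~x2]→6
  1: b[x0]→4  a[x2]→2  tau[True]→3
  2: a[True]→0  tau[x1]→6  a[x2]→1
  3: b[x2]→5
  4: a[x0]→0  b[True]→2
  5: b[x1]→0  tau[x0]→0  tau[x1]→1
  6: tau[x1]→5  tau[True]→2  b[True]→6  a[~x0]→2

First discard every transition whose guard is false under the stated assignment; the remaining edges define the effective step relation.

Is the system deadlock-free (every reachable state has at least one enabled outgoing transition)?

Reachable = {0,1,2,3,4,5,6}
  0: tau→4  [1 out]
  1: a→2  b→4  tau→3  [3 out]
  2: a→0  a→1  tau→6  [3 out]
  3: b→5  [1 out]
  4: a→0  b→2  [2 out]
  5: b→0  tau→0  tau→1  [3 out]
  6: b→6  tau→2  tau→5  [3 out]

Answer: DEADLOCK-FREE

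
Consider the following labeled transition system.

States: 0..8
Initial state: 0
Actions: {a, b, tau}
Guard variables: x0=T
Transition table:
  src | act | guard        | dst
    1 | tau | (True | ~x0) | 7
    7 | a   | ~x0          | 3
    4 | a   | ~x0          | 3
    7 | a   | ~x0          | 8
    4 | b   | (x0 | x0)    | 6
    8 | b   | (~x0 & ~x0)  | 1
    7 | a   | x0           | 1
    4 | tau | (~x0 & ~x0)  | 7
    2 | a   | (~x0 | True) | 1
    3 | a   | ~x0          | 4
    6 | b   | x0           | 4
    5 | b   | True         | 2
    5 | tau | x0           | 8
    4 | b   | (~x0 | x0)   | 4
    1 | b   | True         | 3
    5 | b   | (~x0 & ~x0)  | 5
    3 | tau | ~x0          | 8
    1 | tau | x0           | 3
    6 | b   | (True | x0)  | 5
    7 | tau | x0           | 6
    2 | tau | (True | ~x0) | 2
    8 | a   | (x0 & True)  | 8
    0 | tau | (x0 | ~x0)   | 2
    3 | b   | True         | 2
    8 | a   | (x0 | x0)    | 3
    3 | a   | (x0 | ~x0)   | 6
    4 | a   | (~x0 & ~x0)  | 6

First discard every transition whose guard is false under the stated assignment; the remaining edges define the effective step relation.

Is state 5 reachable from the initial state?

Guard filter leaves 18 enabled edge(s).
L0 = {0}
L1 = {2}  now seen {0,2}
L2 = {1}  now seen {0,1,2}
L3 = {3,7}  now seen {0,1,2,3,7}
L4 = {6}  now seen {0,1,2,3,6,7}
L5 = {4,5}  now seen {0,1,2,3,4,5,6,7}
L6 = {8}  now seen {0,1,2,3,4,5,6,7,8}
Reach set: {0,1,2,3,4,5,6,7,8}
Path to 5: tau·a·tau·a·b

Answer: REACHABLE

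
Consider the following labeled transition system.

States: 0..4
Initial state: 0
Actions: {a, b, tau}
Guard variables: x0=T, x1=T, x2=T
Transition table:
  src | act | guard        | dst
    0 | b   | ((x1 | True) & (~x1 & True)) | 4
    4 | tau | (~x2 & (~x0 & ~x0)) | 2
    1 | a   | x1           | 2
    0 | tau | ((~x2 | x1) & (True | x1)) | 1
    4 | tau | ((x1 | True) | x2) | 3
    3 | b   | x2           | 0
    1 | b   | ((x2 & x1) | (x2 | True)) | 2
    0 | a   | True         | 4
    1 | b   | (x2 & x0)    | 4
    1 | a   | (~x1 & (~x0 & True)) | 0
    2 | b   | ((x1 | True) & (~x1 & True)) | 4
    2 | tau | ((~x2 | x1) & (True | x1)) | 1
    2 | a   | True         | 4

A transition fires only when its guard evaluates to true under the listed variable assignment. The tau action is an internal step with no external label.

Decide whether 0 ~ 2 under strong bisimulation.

Bisimulation quotient by refinement:
  π0 = {{0,1,2,3,4}}
  π1 = {{0,2},{1},{3},{4}}
4 equivalence class(es) (converged in 2)
class of 0: {0,2}; class of 2: {0,2}

Answer: BISIMILAR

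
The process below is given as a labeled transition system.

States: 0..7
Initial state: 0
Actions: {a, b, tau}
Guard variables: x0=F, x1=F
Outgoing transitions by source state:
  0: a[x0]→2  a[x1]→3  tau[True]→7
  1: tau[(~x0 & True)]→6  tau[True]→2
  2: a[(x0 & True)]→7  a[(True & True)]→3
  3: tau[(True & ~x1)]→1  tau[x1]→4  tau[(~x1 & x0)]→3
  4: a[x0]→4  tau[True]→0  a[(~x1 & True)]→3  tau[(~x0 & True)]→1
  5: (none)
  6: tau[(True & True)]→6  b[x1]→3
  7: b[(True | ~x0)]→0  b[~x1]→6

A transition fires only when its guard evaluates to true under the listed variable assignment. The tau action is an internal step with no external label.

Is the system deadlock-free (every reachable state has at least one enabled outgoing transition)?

R = {0,6,7}
  0: tau→7  [1 exit(s)]
  6: tau→6  [1 exit(s)]
  7: b→0  b→6  [2 exit(s)]

Answer: DEADLOCK-FREE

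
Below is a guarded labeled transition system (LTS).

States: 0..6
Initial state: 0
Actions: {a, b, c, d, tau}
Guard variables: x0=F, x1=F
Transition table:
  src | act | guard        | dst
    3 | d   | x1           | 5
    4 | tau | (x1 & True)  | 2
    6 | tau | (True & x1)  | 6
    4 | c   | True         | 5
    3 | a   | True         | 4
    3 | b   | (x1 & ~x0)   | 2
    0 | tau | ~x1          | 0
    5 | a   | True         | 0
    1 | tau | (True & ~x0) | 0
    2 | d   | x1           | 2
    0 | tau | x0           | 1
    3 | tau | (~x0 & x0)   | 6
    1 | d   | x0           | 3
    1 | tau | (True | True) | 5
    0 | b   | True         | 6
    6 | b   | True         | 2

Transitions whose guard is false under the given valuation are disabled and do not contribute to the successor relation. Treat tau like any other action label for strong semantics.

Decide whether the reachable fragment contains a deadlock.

Answer: DEADLOCK at state 2

Analysis:
Reach set: {0,2,6}
  0: b→6  tau→0  [deg 2]
  2: ∅  [deadlock]
  6: b→2  [deg 1]
Path to 2: b·b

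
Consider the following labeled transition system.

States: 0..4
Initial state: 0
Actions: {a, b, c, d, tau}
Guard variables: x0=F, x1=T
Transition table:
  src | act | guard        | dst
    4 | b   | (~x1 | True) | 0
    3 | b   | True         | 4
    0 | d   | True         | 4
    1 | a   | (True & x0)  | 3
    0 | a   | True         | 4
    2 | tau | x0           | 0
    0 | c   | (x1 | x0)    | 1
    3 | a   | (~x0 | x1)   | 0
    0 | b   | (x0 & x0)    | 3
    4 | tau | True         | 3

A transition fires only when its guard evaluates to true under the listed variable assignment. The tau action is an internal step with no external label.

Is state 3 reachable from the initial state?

Answer: REACHABLE

Trace:
After dropping false guards: 7 live edges.
depth 0: {0}
depth 1: {1,4}  cumulative {0,1,4}
depth 2: {3}  cumulative {0,1,3,4}
Reachable = {0,1,3,4}
trace reaching 3: d·tau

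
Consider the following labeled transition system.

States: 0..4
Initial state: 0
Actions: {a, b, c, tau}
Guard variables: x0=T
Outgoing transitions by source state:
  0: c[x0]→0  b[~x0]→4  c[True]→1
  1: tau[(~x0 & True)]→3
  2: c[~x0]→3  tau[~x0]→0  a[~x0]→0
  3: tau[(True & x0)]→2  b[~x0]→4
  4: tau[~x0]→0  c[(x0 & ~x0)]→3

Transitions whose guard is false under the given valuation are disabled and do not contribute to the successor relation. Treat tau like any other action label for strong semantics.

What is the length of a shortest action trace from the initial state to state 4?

Answer: UNREACHABLE

Analysis:
Layered search for 4:
  L0 = {0}
  L1 = {1}
4 never appears.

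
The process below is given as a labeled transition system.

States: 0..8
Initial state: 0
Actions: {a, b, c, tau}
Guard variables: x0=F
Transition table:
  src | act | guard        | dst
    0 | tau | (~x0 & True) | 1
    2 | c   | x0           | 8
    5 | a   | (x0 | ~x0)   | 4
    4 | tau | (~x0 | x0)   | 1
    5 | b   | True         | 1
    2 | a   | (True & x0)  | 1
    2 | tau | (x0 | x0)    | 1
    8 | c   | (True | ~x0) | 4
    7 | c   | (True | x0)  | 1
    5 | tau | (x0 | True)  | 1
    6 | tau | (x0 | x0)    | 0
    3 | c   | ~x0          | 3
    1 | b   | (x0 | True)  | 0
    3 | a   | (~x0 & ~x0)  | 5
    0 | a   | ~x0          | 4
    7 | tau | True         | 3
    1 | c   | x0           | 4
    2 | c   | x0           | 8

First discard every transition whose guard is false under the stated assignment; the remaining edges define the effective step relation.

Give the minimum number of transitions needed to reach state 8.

Answer: UNREACHABLE

Trace:
Breadth-first toward 8:
  L0 = {0}
  L1 = {1,4}
8 never appears.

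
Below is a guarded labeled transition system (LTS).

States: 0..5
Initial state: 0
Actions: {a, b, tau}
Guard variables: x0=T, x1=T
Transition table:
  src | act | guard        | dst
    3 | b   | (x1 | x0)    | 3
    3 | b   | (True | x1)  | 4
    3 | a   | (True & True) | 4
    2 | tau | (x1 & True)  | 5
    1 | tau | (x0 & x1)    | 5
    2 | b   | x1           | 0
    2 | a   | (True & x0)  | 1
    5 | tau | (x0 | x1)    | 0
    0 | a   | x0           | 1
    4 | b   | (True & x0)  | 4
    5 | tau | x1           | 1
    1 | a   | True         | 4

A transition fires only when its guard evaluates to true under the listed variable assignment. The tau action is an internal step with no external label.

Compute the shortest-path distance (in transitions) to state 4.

Answer: 2

Analysis:
Breadth-first toward 4:
  depth 0: {0}
  depth 1: {1}
  depth 2: {4,5}
4 enters at depth 2; path a·a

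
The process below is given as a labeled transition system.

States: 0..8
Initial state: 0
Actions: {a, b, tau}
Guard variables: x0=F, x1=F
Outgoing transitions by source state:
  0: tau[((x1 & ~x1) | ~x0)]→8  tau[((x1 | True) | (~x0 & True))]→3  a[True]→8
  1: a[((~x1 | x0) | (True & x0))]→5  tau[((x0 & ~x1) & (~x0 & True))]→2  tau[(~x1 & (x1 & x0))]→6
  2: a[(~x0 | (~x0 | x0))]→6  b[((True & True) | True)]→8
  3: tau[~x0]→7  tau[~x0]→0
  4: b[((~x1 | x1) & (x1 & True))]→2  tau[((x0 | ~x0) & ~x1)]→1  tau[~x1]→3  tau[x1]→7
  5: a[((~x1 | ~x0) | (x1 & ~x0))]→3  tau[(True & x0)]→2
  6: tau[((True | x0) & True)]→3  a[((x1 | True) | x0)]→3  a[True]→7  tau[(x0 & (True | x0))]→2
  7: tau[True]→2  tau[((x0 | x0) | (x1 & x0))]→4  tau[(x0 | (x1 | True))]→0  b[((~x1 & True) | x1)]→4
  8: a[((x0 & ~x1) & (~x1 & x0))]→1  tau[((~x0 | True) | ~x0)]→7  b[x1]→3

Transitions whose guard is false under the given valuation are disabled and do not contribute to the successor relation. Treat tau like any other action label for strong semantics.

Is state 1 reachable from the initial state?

Answer: REACHABLE

Trace:
18 transition(s) survive guard evaluation.
depth 0: {0}
depth 1: {3,8}  cumulative {0,3,8}
depth 2: {7}  cumulative {0,3,7,8}
depth 3: {2,4}  cumulative {0,2,3,4,7,8}
depth 4: {1,6}  cumulative {0,1,2,3,4,6,7,8}
depth 5: {5}  cumulative {0,1,2,3,4,5,6,7,8}
R = {0,1,2,3,4,5,6,7,8}
trace reaching 1: tau·tau·b·tau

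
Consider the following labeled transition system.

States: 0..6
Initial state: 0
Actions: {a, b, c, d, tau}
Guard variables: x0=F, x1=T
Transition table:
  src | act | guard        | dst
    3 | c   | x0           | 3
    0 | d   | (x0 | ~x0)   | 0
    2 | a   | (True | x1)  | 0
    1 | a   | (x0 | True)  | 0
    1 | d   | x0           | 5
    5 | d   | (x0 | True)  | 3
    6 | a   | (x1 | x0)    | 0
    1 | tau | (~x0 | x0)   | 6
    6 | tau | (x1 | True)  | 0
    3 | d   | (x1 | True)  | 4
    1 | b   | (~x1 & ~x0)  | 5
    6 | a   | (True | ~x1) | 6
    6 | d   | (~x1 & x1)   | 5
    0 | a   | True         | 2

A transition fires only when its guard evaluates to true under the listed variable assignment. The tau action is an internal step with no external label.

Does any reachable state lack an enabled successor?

Answer: DEADLOCK-FREE

Analysis:
Reach set: {0,2}
  0: a→2  d→0  [deg 2]
  2: a→0  [deg 1]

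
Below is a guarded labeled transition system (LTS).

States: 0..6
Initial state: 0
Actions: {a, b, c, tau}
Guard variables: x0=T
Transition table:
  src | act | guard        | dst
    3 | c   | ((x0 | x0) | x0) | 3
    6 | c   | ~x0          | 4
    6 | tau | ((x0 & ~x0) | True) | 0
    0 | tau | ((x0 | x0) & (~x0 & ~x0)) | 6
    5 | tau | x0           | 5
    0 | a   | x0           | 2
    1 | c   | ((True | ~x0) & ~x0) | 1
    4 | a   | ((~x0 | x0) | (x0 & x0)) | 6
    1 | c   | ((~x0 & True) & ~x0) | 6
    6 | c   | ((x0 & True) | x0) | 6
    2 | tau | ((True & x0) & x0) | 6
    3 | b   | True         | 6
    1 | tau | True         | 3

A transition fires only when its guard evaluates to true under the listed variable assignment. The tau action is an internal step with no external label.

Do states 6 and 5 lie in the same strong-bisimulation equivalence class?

Answer: NOT BISIMILAR

Trace:
Refine partition for ~:
  π0 = {{0,1,2,3,4,5,6}}
  π1 = {{0,4},{1,2,5},{3},{6}}
  π2 = {{0},{1},{2},{3},{4},{5},{6}}
Fixed point at round 3; 7 class(es).
6∈{6}, 5∈{5}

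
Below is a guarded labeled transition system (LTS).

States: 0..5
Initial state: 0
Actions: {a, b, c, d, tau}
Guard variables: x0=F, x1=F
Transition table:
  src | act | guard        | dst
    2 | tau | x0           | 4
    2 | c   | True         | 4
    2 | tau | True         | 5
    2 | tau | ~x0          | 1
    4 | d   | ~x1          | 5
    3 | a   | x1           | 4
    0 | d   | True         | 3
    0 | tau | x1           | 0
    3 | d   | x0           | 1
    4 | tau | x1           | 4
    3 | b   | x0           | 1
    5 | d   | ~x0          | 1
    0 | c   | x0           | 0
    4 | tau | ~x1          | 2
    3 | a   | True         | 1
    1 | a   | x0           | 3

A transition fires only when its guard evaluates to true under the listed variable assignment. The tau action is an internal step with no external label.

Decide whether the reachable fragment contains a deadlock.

Reach set: {0,1,3}
  0: d→3  [1 exit(s)]
  1: ∅  [deadlock]
  3: a→1  [1 exit(s)]
witness 1: d·a

Answer: DEADLOCK at state 1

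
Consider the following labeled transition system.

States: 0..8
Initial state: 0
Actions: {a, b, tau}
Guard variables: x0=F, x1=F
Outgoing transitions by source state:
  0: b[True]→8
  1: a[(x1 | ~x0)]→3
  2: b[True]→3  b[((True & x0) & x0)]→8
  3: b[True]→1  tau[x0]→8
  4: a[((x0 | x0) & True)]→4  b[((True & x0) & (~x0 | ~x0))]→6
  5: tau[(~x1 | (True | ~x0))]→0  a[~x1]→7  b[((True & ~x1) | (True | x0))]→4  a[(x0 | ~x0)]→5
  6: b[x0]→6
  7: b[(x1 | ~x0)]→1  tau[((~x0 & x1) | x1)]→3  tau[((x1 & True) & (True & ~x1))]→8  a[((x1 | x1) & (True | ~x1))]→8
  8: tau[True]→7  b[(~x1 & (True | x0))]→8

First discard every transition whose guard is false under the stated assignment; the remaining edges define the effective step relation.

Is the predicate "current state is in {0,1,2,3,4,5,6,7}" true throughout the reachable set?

Allowed set {0,1,2,3,4,5,6,7}
R = {0,1,3,7,8}
  0: safe
  1: safe
  3: safe
  7: safe
  8: VIOLATES
counterexample path to 8: b

Answer: INVARIANT VIOLATED at state 8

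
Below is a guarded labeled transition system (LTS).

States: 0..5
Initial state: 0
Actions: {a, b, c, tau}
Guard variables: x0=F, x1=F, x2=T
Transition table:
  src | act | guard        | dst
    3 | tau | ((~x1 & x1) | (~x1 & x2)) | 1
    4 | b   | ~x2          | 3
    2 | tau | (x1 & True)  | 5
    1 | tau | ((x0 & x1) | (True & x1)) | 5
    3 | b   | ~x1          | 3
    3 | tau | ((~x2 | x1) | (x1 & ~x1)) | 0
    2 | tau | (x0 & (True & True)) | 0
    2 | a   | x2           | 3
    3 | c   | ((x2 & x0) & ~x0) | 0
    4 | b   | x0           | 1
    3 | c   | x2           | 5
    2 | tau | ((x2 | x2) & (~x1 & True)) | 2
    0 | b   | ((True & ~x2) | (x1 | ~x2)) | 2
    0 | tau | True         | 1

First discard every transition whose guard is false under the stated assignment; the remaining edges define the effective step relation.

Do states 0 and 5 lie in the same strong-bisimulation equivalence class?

Answer: NOT BISIMILAR

Trace:
Refine partition for ~:
  π0 = {{0,1,2,3,4,5}}
  π1 = {{0},{1,4,5},{2},{3}}
Fixed point at round 2; 4 class(es).
[0]={0}  [5]={1,4,5}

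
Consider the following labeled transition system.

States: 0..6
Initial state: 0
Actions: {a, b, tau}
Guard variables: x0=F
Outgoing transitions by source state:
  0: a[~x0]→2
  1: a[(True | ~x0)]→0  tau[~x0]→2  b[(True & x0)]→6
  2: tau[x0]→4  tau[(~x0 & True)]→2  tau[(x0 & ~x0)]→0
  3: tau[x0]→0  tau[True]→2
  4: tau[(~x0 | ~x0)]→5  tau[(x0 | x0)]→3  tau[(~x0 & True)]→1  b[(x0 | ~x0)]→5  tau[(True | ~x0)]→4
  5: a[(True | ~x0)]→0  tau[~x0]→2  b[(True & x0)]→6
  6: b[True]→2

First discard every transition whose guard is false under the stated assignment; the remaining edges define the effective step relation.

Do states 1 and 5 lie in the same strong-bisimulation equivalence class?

Bisimulation quotient by refinement:
  P[0] = {{0,1,2,3,4,5,6}}
  P[1] = {{0},{1,5},{2,3},{4},{6}}
5 equivalence class(es) (converged in 2)
class of 1: {1,5}; class of 5: {1,5}

Answer: BISIMILAR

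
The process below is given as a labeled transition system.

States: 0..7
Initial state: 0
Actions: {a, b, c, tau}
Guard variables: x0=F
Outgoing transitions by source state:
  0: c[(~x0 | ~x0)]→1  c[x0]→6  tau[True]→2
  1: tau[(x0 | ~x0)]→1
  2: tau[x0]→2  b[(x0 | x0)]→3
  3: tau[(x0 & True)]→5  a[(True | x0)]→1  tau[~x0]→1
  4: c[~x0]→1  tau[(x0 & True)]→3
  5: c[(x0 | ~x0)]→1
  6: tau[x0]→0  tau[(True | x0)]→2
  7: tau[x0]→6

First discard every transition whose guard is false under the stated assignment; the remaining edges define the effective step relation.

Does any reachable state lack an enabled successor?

Answer: DEADLOCK at state 2

Working:
Reach set: {0,1,2}
  0: c→1  tau→2  [2 out]
  1: tau→1  [1 out]
  2: ∅  [deadlock]
witness 2: tau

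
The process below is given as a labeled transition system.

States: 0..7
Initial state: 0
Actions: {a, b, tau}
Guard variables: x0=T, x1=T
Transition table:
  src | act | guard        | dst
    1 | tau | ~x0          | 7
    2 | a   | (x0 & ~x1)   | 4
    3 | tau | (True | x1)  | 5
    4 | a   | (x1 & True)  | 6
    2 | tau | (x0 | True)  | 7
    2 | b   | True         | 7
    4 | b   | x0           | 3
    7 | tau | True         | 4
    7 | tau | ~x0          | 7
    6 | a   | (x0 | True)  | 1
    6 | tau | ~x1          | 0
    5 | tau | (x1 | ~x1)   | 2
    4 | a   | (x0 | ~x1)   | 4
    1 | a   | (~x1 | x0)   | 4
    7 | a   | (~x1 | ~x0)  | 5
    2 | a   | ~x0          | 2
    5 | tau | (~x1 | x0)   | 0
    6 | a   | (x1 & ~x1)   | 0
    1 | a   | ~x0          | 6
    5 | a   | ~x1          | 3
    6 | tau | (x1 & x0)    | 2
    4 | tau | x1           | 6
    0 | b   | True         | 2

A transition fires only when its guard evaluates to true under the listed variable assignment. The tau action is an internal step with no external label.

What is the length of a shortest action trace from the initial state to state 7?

BFS to 7:
  Layer 0: {0}
  Layer 1: {2}
  Layer 2: {7}
depth(7)=2, e.g. b·b

Answer: 2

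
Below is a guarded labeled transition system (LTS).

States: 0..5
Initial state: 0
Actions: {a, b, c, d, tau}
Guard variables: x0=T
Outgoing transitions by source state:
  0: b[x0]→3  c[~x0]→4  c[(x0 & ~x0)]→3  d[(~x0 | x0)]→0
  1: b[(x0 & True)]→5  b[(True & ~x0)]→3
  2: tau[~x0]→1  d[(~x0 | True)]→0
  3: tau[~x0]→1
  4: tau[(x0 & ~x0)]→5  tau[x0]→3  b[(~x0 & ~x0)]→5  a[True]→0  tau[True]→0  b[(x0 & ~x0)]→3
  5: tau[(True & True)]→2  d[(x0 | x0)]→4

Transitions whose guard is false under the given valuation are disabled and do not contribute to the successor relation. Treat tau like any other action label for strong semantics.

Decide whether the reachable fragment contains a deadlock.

Answer: DEADLOCK at state 3

Working:
Reach set: {0,3}
  0: b→3  d→0  [2 out]
  3: ∅  [no exit]
witness 3: b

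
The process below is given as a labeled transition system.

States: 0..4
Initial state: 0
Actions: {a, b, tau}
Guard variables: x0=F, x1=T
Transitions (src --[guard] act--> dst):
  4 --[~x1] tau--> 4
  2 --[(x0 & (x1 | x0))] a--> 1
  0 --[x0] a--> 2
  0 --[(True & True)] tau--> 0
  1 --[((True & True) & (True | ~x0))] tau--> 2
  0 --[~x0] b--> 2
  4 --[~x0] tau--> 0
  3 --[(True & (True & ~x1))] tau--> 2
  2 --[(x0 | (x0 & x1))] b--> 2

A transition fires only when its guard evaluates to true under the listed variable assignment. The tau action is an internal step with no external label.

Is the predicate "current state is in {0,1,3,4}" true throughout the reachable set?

Answer: INVARIANT VIOLATED at state 2

Working:
Allowed set {0,1,3,4}
Reach set: {0,2}
  0: ✓
  2: ✗ unsafe
reach 2 via b — violates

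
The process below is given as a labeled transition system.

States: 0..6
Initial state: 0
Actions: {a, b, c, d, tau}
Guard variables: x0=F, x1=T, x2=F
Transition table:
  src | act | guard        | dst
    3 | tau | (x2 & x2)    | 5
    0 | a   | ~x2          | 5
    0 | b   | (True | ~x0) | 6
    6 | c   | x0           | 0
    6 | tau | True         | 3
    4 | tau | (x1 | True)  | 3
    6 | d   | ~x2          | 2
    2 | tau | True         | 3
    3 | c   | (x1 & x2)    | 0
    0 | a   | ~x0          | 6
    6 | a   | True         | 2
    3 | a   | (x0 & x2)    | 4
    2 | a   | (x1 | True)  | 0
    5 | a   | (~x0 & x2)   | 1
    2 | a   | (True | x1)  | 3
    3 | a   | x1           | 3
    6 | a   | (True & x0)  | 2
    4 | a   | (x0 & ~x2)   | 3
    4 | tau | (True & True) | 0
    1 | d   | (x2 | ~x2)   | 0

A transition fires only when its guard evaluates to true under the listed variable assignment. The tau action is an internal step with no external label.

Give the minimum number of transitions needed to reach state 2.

BFS to 2:
  Layer 0: {0}
  Layer 1: {5,6}
  Layer 2: {2,3}
2 enters at depth 2; path a·a

Answer: 2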